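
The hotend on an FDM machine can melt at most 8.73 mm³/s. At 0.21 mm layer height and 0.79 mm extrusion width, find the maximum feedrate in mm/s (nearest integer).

A: 0.21 × 0.79 → 0.1659 mm².
Max speed = 8.73 / 0.1659 = 52.62 ≈ 53 mm/s.

53 mm/s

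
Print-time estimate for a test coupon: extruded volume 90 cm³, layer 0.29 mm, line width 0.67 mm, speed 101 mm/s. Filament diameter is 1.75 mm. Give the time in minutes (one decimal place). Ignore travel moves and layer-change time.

Bead cross-section = 0.29 × 0.67 = 0.1943 mm².
Total extruded path = 90000/0.1943 = 463201.2 mm.
Time extruding = 463201.2 / 101, so 4586.2 s.
In the requested units: 4586.2 s = 76.4 minutes.

76.4 minutes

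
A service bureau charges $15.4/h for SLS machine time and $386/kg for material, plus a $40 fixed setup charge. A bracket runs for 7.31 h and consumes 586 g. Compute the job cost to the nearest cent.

$378.77

Time charge = 15.4 × 7.31 = $112.574.
Material cost: 386 × 586/1000 → $226.196.
Total = 112.574 + 226.196 + 40 = $378.77.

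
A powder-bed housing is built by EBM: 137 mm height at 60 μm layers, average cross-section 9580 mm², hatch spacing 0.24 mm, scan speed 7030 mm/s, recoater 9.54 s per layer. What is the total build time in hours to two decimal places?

9.66 hours

Layer count = ceil(137 / 0.06) = 2284.
Scan path per layer = 9580 / 0.24, so 39916.7 mm.
Scan time per layer: 39916.7 / 7030 → 5.6781 s.
Layer cycle: 5.6781 + 9.54 → 15.2181 s.
Build time = 2284 × 15.2181 = 34758.1404 s = 9.66 hours.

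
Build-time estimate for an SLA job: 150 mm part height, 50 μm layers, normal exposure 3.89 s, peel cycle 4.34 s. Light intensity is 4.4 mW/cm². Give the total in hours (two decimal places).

Number of layers: 150 / 0.05 → 3000 (rounded up).
Each layer takes: 3.89 + 4.34 → 8.23 s.
Build time: 3000 × 8.23 s = 24690 s, i.e. 6.86 hours.

6.86 hours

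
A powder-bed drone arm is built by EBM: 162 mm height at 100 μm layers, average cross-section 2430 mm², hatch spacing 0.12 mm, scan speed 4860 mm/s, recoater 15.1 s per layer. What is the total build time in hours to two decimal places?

8.67 hours

Layer count = ceil(162 / 0.1) = 1620.
Per-layer scan distance: 2430 / 0.12 → 20250 mm.
Beam time per layer = 20250 / 4860, so 4.1667 s.
Layer cycle = 4.1667 + 15.1 = 19.2667 s.
Total: 1620 × 19.2667 s = 31212.054 s → 8.67 hours.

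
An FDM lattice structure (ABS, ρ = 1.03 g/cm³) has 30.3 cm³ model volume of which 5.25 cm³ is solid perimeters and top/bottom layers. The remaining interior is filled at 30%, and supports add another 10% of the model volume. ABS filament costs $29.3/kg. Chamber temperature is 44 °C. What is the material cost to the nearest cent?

$0.48

Interior volume: 30.3 − 5.25 → 25.05 cm³.
Infill deposited: 0.30 × 25.05 → 7.515 cm³.
Support: 0.10 × 30.3 → 3.03 cm³.
Deposited volume = 5.25 + 7.515 + 3.03, so 15.795 cm³.
Mass: 15.795 × 1.03 → 16.26885 g.
Cost = 16.26885 g / 1000 × $29.3/kg = $0.48.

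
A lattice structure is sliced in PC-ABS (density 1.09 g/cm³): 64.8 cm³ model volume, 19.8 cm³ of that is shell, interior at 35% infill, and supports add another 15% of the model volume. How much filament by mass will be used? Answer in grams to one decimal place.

49.3 g

Interior volume = 64.8 − 19.8, so 45 cm³.
Deposited infill = 0.35 × 45 = 15.75 cm³.
Support: 0.15 × 64.8 → 9.72 cm³.
Total extruded = 19.8 + 15.75 + 9.72 = 45.27 cm³.
Mass = 45.27 × 1.09 = 49.3443 g.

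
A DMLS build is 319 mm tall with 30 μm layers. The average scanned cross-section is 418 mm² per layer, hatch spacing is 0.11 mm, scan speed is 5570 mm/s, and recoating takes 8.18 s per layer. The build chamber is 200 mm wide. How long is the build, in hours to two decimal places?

26.18 hours

Layer count = ceil(319 / 0.03) = 10634.
Per-layer scan distance: 418 / 0.11 → 3800 mm.
Laser time per layer: 3800 / 5570 → 0.6822 s.
Layer cycle = 0.6822 + 8.18 = 8.8622 s.
10634 layers × 8.8622 s/layer = 94240.6348 s, i.e. 26.18 hours.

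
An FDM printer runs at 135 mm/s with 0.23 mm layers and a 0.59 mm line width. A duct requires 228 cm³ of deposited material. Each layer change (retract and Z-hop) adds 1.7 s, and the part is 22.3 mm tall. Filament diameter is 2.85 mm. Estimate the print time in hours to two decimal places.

3.50 hours

Bead cross-section: 0.23 × 0.59 → 0.1357 mm².
Total extruded path = 228000/0.1357 = 1680176.9 mm.
Time extruding: 1680176.9 / 135 → 12445.8 s.
Layers = ⌈22.3/0.23⌉ = 97.
Z-hop total = 97 × 1.7 = 164.9 s.
Altogether 12445.8 + 164.9 = 12610.7 s, i.e. 3.50 hours.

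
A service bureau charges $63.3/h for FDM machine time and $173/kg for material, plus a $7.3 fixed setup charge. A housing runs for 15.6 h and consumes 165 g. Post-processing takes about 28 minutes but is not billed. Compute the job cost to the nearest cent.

Machine-time cost = 63.3 × 15.6 = $987.48.
Feedstock cost: 173 × 165/1000 → $28.545.
Total = 987.48 + 28.545 + 7.3 = 1023.325 ≈ $1023.33.

$1023.33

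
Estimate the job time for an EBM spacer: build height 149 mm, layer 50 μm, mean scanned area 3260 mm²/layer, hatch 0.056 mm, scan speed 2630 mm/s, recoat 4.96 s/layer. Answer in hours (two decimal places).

Number of layers: 149 / 0.05 → 2980 (rounded up).
Scan path per layer = 3260 / 0.056, so 58214.3 mm.
Beam time per layer: 58214.3 / 2630 → 22.1347 s.
Per-layer time = 22.1347 + 4.96 = 27.0947 s.
2980 layers × 27.0947 s/layer = 80742.206 s, i.e. 22.43 hours.

22.43 hours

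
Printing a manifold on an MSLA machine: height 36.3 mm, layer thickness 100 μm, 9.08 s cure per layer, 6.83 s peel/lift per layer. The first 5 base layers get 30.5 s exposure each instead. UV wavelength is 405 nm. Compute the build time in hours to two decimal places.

1.63 hours

Layers = ⌈36.3/0.1⌉ = 363.
Base layers = 5 × (30.5 + 6.83), so 186.65 s.
Normal layers = 358 × (9.08 + 6.83), so 5695.78 s.
Total = 186.65 + 5695.78 = 5882.43 s = 1.63 hours.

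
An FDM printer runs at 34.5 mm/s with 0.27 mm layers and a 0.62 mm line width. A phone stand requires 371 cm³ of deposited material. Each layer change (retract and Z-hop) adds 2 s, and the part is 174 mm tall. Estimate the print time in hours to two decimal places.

Line area = 0.27 × 0.62 = 0.1674 mm².
Toolpath length = 371 cm³ / 0.1674 mm² = 371000 / 0.1674 = 2216248.5 mm.
Extrusion time = 2216248.5 / 34.5, so 64239.1 s.
Number of layers: 174 / 0.27 → 645 (rounded up).
Non-print overhead = 645 × 2, so 1290 s.
Total = 64239.1 + 1290 = 65529.1 s = 18.20 hours.

18.20 hours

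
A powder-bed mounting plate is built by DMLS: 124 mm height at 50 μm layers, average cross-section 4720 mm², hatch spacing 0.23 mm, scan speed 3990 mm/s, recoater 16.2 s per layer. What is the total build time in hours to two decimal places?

14.70 hours

Layer count = ceil(124 / 0.05) = 2480.
Hatch length per layer: 4720 / 0.23 → 20521.7 mm.
Per-layer scan time = 20521.7 / 3990 = 5.1433 s.
Time per layer = 5.1433 + 16.2, so 21.3433 s.
Total: 2480 × 21.3433 s = 52931.384 s → 14.70 hours.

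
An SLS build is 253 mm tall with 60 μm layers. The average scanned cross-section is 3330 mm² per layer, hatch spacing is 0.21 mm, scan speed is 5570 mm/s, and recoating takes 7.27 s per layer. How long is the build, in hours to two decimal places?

11.85 hours

Layers = ⌈253/0.06⌉ = 4217.
Hatch length per layer: 3330 / 0.21 → 15857.1 mm.
Per-layer scan time: 15857.1 / 5570 → 2.8469 s.
Per-layer time = 2.8469 + 7.27, so 10.1169 s.
4217 layers × 10.1169 s/layer = 42662.9673 s, i.e. 11.85 hours.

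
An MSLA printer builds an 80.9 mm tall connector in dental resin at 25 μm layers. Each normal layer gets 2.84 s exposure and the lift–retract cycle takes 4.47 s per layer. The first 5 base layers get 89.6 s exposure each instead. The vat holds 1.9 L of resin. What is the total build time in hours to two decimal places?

Layer count = ceil(80.9 / 0.025) = 3236.
Base layers = 5 × (89.6 + 4.47), so 470.35 s.
Normal layers = 3231 × (2.84 + 4.47) = 23618.61 s.
Total = 470.35 + 23618.61 = 24088.96 s = 6.69 hours.

6.69 hours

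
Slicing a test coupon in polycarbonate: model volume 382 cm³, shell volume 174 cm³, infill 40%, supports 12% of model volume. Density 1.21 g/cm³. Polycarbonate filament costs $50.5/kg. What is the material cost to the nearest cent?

Interior volume: 382 − 174 → 208 cm³.
Infill volume = 0.40 × 208 = 83.2 cm³.
Support = 0.12 × 382 = 45.84 cm³.
Total printed volume: 174 + 83.2 + 45.84 → 303.04 cm³.
Mass: 303.04 × 1.21 → 366.6784 g.
At $50.5/kg: 366.6784/1000 × 50.5 = $18.52.

$18.52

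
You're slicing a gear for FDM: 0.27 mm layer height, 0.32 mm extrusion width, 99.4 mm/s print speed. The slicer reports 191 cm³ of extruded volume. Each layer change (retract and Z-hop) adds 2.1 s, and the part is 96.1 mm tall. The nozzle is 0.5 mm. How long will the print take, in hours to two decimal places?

6.39 hours

Bead cross-section = 0.27 × 0.32, so 0.0864 mm².
Toolpath length = 191 cm³ / 0.0864 mm² = 191000 / 0.0864 = 2210648.1 mm.
Print-move time = 2210648.1 / 99.4 = 22239.9 s.
Layers = ⌈96.1/0.27⌉ = 356.
Layer-change overhead = 356 × 2.1, so 747.6 s.
Total = 22239.9 + 747.6 = 22987.5 s = 6.39 hours.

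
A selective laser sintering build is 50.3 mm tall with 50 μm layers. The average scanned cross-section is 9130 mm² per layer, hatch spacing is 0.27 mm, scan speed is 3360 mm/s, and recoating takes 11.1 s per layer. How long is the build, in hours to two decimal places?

Layer count = ceil(50.3 / 0.05) = 1006.
Scan path per layer: 9130 / 0.27 → 33814.8 mm.
Per-layer scan time = 33814.8 / 3360 = 10.0639 s.
Layer cycle: 10.0639 + 11.1 → 21.1639 s.
Total: 1006 × 21.1639 s = 21290.8834 s → 5.91 hours.

5.91 hours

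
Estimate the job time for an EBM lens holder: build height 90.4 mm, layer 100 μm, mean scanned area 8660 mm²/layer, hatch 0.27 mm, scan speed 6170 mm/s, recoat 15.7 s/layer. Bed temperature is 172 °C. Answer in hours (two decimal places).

Layer count = ceil(90.4 / 0.1) = 904.
Scan path per layer = 8660 / 0.27, so 32074.1 mm.
Beam time per layer = 32074.1 / 6170, so 5.1984 s.
Per-layer time = 5.1984 + 15.7, so 20.8984 s.
Total: 904 × 20.8984 s = 18892.1536 s → 5.25 hours.

5.25 hours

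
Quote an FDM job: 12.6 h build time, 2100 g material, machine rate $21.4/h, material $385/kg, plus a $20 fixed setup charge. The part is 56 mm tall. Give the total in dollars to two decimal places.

Machine-time cost = 21.4 × 12.6, so $269.64.
Material charge: 385 × 2100/1000 → $808.50.
Adding setup: 269.64 + 808.50 + 20 → $1098.14.

$1098.14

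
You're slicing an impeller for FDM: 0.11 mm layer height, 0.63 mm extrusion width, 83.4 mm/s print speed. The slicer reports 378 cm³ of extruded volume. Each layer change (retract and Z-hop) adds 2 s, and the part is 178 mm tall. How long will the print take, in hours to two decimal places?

Line area = 0.11 × 0.63, so 0.0693 mm².
Total extruded path = 378000/0.0693 = 5454545.5 mm.
Extrusion time = 5454545.5 / 83.4, so 65402.2 s.
Layer count = ceil(178 / 0.11) = 1619.
Layer-change overhead = 1619 × 2, so 3238 s.
Altogether 65402.2 + 3238 = 68640.2 s, i.e. 19.07 hours.

19.07 hours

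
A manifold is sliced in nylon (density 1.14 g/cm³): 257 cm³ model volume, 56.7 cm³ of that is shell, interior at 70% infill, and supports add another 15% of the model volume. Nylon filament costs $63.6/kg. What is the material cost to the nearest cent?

Infill region = 257 − 56.7 = 200.3 cm³.
Deposited infill = 0.70 × 200.3 = 140.21 cm³.
Support = 0.15 × 257 = 38.55 cm³.
Deposited volume: 56.7 + 140.21 + 38.55 → 235.46 cm³.
Mass: 235.46 × 1.14 → 268.4244 g.
At $63.6/kg: 268.4244/1000 × 63.6 = $17.07.

$17.07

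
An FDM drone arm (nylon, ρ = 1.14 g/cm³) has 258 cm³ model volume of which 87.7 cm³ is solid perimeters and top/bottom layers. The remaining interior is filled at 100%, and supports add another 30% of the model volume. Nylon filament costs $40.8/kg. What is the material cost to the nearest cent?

Interior volume = 258 − 87.7 = 170.3 cm³.
Infill volume = 1.00 × 170.3, so 170.3 cm³.
Support = 0.30 × 258, so 77.4 cm³.
Total extruded = 87.7 + 170.3 + 77.4, so 335.4 cm³.
Mass: 335.4 × 1.14 → 382.356 g.
At $40.8/kg: 382.356/1000 × 40.8 = $15.60.

$15.60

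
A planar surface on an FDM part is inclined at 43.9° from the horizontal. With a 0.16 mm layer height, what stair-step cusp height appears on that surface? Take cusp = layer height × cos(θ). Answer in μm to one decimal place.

115.3 μm

Cusp = layer height × cos(43.9°) = 0.16 × 0.7206 = 0.115296 mm = 115.3 μm.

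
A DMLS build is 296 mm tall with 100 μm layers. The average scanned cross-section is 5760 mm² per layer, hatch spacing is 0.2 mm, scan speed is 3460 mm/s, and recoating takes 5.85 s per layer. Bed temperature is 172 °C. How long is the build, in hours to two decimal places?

11.65 hours

Number of layers: 296 / 0.1 → 2960 (rounded up).
Per-layer scan distance = 5760 / 0.2, so 28800 mm.
Scan time per layer = 28800 / 3460 = 8.3237 s.
Per-layer time = 8.3237 + 5.85 = 14.1737 s.
Total: 2960 × 14.1737 s = 41954.152 s → 11.65 hours.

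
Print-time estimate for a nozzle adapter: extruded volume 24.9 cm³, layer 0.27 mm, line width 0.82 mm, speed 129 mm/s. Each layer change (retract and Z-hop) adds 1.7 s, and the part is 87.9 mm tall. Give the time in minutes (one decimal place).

Bead cross-section = 0.27 × 0.82, so 0.2214 mm².
Path length: 24900 mm³ / 0.2214 mm² → 112466.1 mm.
Time extruding: 112466.1 / 129 → 871.8 s.
Layer count = ceil(87.9 / 0.27) = 326.
Layer-change overhead: 326 × 1.7 → 554.2 s.
Total = 871.8 + 554.2 = 1426 s = 23.8 minutes.

23.8 minutes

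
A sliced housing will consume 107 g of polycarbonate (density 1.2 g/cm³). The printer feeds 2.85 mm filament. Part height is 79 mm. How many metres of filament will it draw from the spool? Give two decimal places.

13.98 m

Extruded volume: 107/1.2 = 89.1667 cm³ (89166.7 mm³).
Cross-section of 2.85 mm filament: π·(2.85/2)² = 6.3794 mm².
L = V/A = 89166.7/6.3794 = 13977.29 mm → 13.98 m.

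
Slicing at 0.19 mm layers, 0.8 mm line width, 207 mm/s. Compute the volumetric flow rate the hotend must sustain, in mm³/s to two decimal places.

A: 0.19 × 0.8 → 0.152 mm².
Volumetric flow = 207 × 0.152 = 31.46 mm³/s.

31.46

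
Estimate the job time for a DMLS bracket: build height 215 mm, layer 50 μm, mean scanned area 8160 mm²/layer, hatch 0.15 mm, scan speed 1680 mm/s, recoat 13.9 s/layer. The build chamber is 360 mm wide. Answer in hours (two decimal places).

Layers = ⌈215/0.05⌉ = 4300.
Scan path per layer: 8160 / 0.15 → 54400 mm.
Laser time per layer: 54400 / 1680 → 32.381 s.
Layer cycle: 32.381 + 13.9 → 46.281 s.
Total: 4300 × 46.281 s = 199008.3 s → 55.28 hours.

55.28 hours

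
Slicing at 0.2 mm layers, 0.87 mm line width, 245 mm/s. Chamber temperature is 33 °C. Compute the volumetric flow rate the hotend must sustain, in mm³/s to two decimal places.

42.63

Bead cross-section = 0.2 × 0.87, so 0.174 mm².
Q = v·A = 245 × 0.174 = 42.63 mm³/s.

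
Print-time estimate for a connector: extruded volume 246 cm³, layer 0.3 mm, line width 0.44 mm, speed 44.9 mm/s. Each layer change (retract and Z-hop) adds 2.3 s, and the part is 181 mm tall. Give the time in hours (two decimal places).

Extrusion cross-section: 0.3 × 0.44 → 0.132 mm².
Path length: 246000 mm³ / 0.132 mm² → 1863636.4 mm.
Print-move time: 1863636.4 / 44.9 → 41506.4 s.
Layers = ⌈181/0.3⌉ = 604.
Layer-change overhead = 604 × 2.3, so 1389.2 s.
Total = 41506.4 + 1389.2 = 42895.6 s = 11.92 hours.

11.92 hours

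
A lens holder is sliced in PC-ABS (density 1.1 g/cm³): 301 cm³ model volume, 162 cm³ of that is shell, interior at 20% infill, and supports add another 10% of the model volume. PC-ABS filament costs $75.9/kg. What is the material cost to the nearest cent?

Volume inside the shell = 301 − 162, so 139 cm³.
Deposited infill = 0.20 × 139, so 27.8 cm³.
Support: 0.10 × 301 → 30.1 cm³.
Total printed volume = 162 + 27.8 + 30.1 = 219.9 cm³.
Mass: 219.9 × 1.1 → 241.89 g.
Cost = 241.89 g / 1000 × $75.9/kg = $18.36.

$18.36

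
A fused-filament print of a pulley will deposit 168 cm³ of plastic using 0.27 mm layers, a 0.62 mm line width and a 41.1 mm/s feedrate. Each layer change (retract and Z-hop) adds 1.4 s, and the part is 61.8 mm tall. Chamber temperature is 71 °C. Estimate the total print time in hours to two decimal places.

Line area = 0.27 × 0.62, so 0.1674 mm².
Path length: 168000 mm³ / 0.1674 mm² → 1003584.2 mm.
Print-move time: 1003584.2 / 41.1 → 24418.1 s.
Layers = ⌈61.8/0.27⌉ = 229.
Z-hop total = 229 × 1.4 = 320.6 s.
Total = 24418.1 + 320.6 = 24738.7 s = 6.87 hours.

6.87 hours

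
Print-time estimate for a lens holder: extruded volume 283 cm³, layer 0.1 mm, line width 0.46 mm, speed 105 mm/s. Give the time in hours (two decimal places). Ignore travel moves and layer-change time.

16.28 hours

Extrusion cross-section = 0.1 × 0.46 = 0.046 mm².
Total extruded path = 283000/0.046 = 6152173.9 mm.
Print-move time = 6152173.9 / 105 = 58592.1 s.
In the requested units: 58592.1 s = 16.28 hours.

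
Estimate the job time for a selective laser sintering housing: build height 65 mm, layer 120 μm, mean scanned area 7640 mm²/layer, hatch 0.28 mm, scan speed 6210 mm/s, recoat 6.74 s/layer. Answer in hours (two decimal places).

Layer count = ceil(65 / 0.12) = 542.
Scan path per layer = 7640 / 0.28, so 27285.7 mm.
Scan time per layer: 27285.7 / 6210 → 4.3938 s.
Layer cycle = 4.3938 + 6.74 = 11.1338 s.
Total: 542 × 11.1338 s = 6034.5196 s → 1.68 hours.

1.68 hours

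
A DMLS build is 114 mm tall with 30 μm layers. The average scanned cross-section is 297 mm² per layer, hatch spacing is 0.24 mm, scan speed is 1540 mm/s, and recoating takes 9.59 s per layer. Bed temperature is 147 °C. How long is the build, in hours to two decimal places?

10.97 hours

Number of layers: 114 / 0.03 → 3800 (rounded up).
Scan path per layer = 297 / 0.24 = 1237.5 mm.
Laser time per layer = 1237.5 / 1540, so 0.8036 s.
Per-layer time = 0.8036 + 9.59, so 10.3936 s.
Build time = 3800 × 10.3936 = 39495.68 s = 10.97 hours.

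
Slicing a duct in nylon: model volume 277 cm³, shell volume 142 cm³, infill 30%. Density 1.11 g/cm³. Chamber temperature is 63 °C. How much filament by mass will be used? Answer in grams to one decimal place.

202.6 g

Infill region = 277 − 142, so 135 cm³.
Deposited infill = 0.30 × 135 = 40.5 cm³.
Total extruded: 142 + 40.5 → 182.5 cm³.
Mass: 182.5 × 1.11 → 202.575 g.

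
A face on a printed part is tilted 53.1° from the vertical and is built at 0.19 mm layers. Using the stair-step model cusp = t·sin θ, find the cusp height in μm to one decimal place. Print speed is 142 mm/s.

151.9 μm

sin(53.1°) = 0.7997, so cusp = 0.19 × 0.7997 = 0.151943 mm → 151.9 μm.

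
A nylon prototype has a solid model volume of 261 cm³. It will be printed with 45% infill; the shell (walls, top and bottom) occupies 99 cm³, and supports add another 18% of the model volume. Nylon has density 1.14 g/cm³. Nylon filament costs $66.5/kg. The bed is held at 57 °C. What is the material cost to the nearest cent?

Infill region = 261 − 99, so 162 cm³.
Infill volume = 0.45 × 162, so 72.9 cm³.
Support: 0.18 × 261 → 46.98 cm³.
Deposited volume = 99 + 72.9 + 46.98, so 218.88 cm³.
Mass: 218.88 × 1.14 → 249.5232 g.
Cost = 249.5232 g / 1000 × $66.5/kg = $16.59.

$16.59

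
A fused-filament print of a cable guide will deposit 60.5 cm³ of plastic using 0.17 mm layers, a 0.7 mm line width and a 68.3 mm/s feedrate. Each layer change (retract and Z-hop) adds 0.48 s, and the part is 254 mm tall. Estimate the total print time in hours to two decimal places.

2.27 hours

Extrusion cross-section = 0.17 × 0.7, so 0.119 mm².
Path length: 60500 mm³ / 0.119 mm² → 508403.4 mm.
Extrusion time = 508403.4 / 68.3 = 7443.7 s.
Number of layers: 254 / 0.17 → 1495 (rounded up).
Layer-change overhead = 1495 × 0.48, so 717.6 s.
Altogether 7443.7 + 717.6 = 8161.3 s, i.e. 2.27 hours.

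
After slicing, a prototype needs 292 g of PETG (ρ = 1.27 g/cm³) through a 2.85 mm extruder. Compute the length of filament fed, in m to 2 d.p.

36.04 m

Extruded volume: 292/1.27 = 229.9213 cm³ (229921.3 mm³).
A = π r² = π × 1.425² = 6.3794 mm².
L = V/A = 229921.3/6.3794 = 36041.21 mm → 36.04 m.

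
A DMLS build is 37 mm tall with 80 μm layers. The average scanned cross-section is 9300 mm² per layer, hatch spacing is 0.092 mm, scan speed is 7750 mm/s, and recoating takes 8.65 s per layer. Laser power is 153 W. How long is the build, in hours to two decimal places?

2.79 hours

Number of layers: 37 / 0.08 → 463 (rounded up).
Scan path per layer = 9300 / 0.092 = 101087 mm.
Laser time per layer = 101087 / 7750 = 13.0435 s.
Time per layer: 13.0435 + 8.65 → 21.6935 s.
Build time = 463 × 21.6935 = 10044.0905 s = 2.79 hours.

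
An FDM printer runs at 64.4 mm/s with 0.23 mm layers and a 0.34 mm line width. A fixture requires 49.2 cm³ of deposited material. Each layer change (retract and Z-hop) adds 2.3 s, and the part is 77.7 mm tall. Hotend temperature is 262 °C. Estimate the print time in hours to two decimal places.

2.93 hours

Extrusion cross-section = 0.23 × 0.34 = 0.0782 mm².
Path length: 49200 mm³ / 0.0782 mm² → 629156 mm.
Extrusion time: 629156 / 64.4 → 9769.5 s.
Layers = ⌈77.7/0.23⌉ = 338.
Non-print overhead = 338 × 2.3 = 777.4 s.
Total = 9769.5 + 777.4 = 10546.9 s = 2.93 hours.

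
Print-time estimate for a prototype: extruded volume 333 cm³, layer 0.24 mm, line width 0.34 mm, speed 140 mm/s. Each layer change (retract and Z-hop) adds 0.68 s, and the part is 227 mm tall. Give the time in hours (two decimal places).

Extrusion cross-section = 0.24 × 0.34, so 0.0816 mm².
Path length: 333000 mm³ / 0.0816 mm² → 4080882.4 mm.
Extrusion time = 4080882.4 / 140 = 29149.2 s.
Layer count = ceil(227 / 0.24) = 946.
Layer-change overhead: 946 × 0.68 → 643.28 s.
Altogether 29149.2 + 643.28 = 29792.48 s, i.e. 8.28 hours.

8.28 hours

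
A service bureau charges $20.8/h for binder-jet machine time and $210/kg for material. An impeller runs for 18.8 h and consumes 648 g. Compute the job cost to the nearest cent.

Machine-time cost = 20.8 × 18.8, so $391.04.
Feedstock cost: 210 × 648/1000 → $136.08.
Total = 391.04 + 136.08 = $527.12.

$527.12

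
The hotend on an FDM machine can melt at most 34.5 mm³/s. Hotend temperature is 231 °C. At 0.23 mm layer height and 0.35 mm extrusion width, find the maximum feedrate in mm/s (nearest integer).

A: 0.23 × 0.35 → 0.0805 mm².
Max speed = 34.5 / 0.0805 = 428.57 ≈ 429 mm/s.

429 mm/s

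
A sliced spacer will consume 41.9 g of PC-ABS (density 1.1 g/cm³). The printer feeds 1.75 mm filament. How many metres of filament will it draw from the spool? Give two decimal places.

Volume = 41.9 g / 1.1 g·cm⁻³ = 38.0909 cm³ = 38090.9 mm³.
A = π r² = π × 0.875² = 2.4053 mm².
Length = 38090.9 / 2.4053 = 15836.24 mm = 15.84 m.

15.84 m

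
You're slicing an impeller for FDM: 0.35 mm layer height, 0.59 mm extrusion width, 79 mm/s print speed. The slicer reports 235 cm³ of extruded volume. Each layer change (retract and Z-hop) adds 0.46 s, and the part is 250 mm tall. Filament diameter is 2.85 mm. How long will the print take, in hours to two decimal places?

4.09 hours

Line area = 0.35 × 0.59 = 0.2065 mm².
Path length: 235000 mm³ / 0.2065 mm² → 1138014.5 mm.
Extrusion time = 1138014.5 / 79, so 14405.2 s.
Layers = ⌈250/0.35⌉ = 715.
Z-hop total: 715 × 0.46 → 328.9 s.
Altogether 14405.2 + 328.9 = 14734.1 s, i.e. 4.09 hours.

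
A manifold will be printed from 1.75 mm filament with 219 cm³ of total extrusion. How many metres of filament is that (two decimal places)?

91.05 m

Filament cross-section = π × (1.75/2)² = 2.4053 mm².
L = 219000 mm³ / 2.4053 mm² = 91048.93 mm, i.e. 91.05 m.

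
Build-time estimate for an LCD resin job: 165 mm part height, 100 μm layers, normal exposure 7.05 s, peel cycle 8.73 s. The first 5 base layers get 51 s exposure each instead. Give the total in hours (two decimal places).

7.29 hours

Number of layers: 165 / 0.1 → 1650 (rounded up).
Burn-in layers: 5 × (51 + 8.73) → 298.65 s.
Normal layers = 1645 × (7.05 + 8.73) = 25958.1 s.
Sum: 298.65 + 25958.1 = 26256.75 s → 7.29 hours.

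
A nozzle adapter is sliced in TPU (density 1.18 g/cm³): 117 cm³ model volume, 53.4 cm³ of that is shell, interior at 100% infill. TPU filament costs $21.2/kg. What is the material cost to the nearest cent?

$2.93

Infill region = 117 − 53.4 = 63.6 cm³.
Deposited infill = 1.00 × 63.6 = 63.6 cm³.
Deposited volume = 53.4 + 63.6, so 117 cm³.
Mass: 117 × 1.18 → 138.06 g.
Cost = 138.06 g / 1000 × $21.2/kg = $2.93.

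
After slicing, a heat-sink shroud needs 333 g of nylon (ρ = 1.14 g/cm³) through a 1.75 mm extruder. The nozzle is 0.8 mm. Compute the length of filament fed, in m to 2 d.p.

Extruded volume: 333/1.14 = 292.1053 cm³ (292105.3 mm³).
A = π r² = π × 0.875² = 2.4053 mm².
Length = 292105.3 / 2.4053 = 121442.36 mm = 121.44 m.

121.44 m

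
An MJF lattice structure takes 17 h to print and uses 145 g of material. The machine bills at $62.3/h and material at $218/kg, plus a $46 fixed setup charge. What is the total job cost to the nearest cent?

Machine-time cost: 62.3 × 17 → $1059.10.
Material cost: 218 × 145/1000 → $31.61.
Total = 1059.10 + 31.61 + 46 = $1136.71.

$1136.71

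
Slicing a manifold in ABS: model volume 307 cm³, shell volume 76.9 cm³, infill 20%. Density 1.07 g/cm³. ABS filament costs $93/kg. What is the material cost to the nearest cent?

$12.23

Infill region = 307 − 76.9 = 230.1 cm³.
Deposited infill: 0.20 × 230.1 → 46.02 cm³.
Total extruded = 76.9 + 46.02, so 122.92 cm³.
Mass = 122.92 × 1.07 = 131.5244 g.
At $93/kg: 131.5244/1000 × 93 = $12.23.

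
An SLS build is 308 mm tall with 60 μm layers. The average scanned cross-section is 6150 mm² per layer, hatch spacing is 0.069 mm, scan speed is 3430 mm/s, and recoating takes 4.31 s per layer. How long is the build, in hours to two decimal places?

43.20 hours

Layer count = ceil(308 / 0.06) = 5134.
Per-layer scan distance = 6150 / 0.069 = 89130.4 mm.
Laser time per layer = 89130.4 / 3430, so 25.9855 s.
Per-layer time = 25.9855 + 4.31 = 30.2955 s.
Total: 5134 × 30.2955 s = 155537.097 s → 43.20 hours.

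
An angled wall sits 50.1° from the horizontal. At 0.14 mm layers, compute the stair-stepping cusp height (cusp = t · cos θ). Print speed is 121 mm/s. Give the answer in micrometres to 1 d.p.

cos(50.1°) = 0.6414, so cusp = 0.14 × 0.6414 = 0.089796 mm → 89.8 μm.

89.8 μm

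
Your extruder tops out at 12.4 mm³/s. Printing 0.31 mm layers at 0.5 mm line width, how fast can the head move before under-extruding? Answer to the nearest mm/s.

A = 0.31 × 0.5, so 0.155 mm².
Max speed = 12.4 / 0.155 = 80.00 ≈ 80 mm/s.

80 mm/s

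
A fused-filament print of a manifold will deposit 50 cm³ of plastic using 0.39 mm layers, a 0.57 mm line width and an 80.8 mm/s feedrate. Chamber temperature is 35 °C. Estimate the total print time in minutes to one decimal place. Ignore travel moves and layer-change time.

Extrusion cross-section = 0.39 × 0.57 = 0.2223 mm².
Total extruded path = 50000/0.2223 = 224921.3 mm.
Print-move time = 224921.3 / 80.8 = 2783.7 s.
That's 2783.7 s → 46.4 minutes.

46.4 minutes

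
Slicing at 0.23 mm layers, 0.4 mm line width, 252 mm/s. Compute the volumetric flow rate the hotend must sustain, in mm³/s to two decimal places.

Extrusion cross-section: 0.23 × 0.4 → 0.092 mm².
Q = v·A = 252 × 0.092 = 23.18 mm³/s.

23.18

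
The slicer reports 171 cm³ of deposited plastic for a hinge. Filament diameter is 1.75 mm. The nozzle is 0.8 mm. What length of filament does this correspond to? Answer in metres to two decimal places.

71.09 m

Filament cross-section = π × (1.75/2)² = 2.4053 mm².
Length = 171 cm³ / 2.4053 mm² = 171000 / 2.4053 = 71093 mm = 71.09 m.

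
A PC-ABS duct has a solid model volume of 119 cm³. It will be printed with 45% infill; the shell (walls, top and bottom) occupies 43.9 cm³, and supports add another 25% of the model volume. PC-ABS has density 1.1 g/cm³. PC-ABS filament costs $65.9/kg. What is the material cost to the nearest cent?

Interior volume: 119 − 43.9 → 75.1 cm³.
Infill deposited: 0.45 × 75.1 → 33.795 cm³.
Support: 0.25 × 119 → 29.75 cm³.
Deposited volume: 43.9 + 33.795 + 29.75 → 107.445 cm³.
Mass = 107.445 × 1.1 = 118.1895 g.
At $65.9/kg: 118.1895/1000 × 65.9 = $7.79.

$7.79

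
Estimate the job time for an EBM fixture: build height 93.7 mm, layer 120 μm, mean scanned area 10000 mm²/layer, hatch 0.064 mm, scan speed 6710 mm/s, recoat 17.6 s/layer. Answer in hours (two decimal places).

8.87 hours

Layers = ⌈93.7/0.12⌉ = 781.
Per-layer scan distance: 10000 / 0.064 → 156250 mm.
Per-layer scan time: 156250 / 6710 → 23.2861 s.
Layer cycle = 23.2861 + 17.6, so 40.8861 s.
Total: 781 × 40.8861 s = 31932.0441 s → 8.87 hours.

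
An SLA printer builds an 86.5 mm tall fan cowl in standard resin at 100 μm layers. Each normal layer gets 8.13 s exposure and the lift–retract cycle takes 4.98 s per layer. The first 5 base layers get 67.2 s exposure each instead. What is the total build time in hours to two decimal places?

3.23 hours

Layers = ⌈86.5/0.1⌉ = 865.
Bottom layers = 5 × (67.2 + 4.98) = 360.9 s.
Normal layers = 860 × (8.13 + 4.98) = 11274.6 s.
Sum: 360.9 + 11274.6 = 11635.5 s → 3.23 hours.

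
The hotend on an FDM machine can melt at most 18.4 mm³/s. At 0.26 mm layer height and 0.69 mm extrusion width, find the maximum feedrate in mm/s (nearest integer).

A = 0.26 × 0.69, so 0.1794 mm².
Max speed = 18.4 / 0.1794 = 102.56 ≈ 103 mm/s.

103 mm/s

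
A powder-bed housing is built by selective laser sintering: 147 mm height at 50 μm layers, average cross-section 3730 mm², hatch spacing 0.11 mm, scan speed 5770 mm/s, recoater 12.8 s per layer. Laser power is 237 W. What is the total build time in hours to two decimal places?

Layer count = ceil(147 / 0.05) = 2940.
Hatch length per layer = 3730 / 0.11, so 33909.1 mm.
Per-layer scan time: 33909.1 / 5770 → 5.8768 s.
Layer cycle = 5.8768 + 12.8 = 18.6768 s.
Build time = 2940 × 18.6768 = 54909.792 s = 15.25 hours.

15.25 hours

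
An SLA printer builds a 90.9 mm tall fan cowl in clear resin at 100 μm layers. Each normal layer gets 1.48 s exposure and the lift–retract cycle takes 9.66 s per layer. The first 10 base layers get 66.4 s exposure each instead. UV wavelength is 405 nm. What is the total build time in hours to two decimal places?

Layer count = ceil(90.9 / 0.1) = 909.
Base layers = 10 × (66.4 + 9.66), so 760.6 s.
Regular layers: 899 × (1.48 + 9.66) → 10014.86 s.
Total = 760.6 + 10014.86 = 10775.46 s = 2.99 hours.

2.99 hours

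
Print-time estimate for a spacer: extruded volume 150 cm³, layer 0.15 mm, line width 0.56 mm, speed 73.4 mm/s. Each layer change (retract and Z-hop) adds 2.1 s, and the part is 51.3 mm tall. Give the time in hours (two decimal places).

6.96 hours

Bead cross-section = 0.15 × 0.56, so 0.084 mm².
Toolpath length = 150 cm³ / 0.084 mm² = 150000 / 0.084 = 1785714.3 mm.
Time extruding = 1785714.3 / 73.4 = 24328.5 s.
Layers = ⌈51.3/0.15⌉ = 342.
Layer-change overhead = 342 × 2.1 = 718.2 s.
Altogether 24328.5 + 718.2 = 25046.7 s, i.e. 6.96 hours.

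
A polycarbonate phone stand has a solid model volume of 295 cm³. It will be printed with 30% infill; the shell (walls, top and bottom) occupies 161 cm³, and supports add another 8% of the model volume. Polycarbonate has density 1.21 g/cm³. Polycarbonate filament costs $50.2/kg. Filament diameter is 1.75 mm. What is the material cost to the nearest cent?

$13.65

Interior volume = 295 − 161, so 134 cm³.
Infill deposited = 0.30 × 134 = 40.2 cm³.
Support = 0.08 × 295 = 23.6 cm³.
Deposited volume = 161 + 40.2 + 23.6 = 224.8 cm³.
Mass = 224.8 × 1.21, so 272.008 g.
At $50.2/kg: 272.008/1000 × 50.2 = $13.65.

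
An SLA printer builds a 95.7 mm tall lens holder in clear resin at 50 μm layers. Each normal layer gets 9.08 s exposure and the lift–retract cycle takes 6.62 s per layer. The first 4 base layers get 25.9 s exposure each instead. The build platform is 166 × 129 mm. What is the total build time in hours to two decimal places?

Layer count = ceil(95.7 / 0.05) = 1914.
Burn-in layers: 4 × (25.9 + 6.62) → 130.08 s.
Remaining layers: 1910 × (9.08 + 6.62) → 29987 s.
Sum: 130.08 + 29987 = 30117.08 s → 8.37 hours.

8.37 hours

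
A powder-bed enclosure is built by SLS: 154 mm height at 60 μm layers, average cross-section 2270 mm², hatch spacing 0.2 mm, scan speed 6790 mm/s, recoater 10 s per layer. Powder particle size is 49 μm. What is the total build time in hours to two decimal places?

8.32 hours

Layer count = ceil(154 / 0.06) = 2567.
Hatch length per layer: 2270 / 0.2 → 11350 mm.
Per-layer scan time = 11350 / 6790 = 1.6716 s.
Per-layer time = 1.6716 + 10 = 11.6716 s.
2567 layers × 11.6716 s/layer = 29960.9972 s, i.e. 8.32 hours.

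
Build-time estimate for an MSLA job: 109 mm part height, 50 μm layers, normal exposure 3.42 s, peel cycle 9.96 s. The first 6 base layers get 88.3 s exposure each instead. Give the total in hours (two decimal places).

8.24 hours

Layers = ⌈109/0.05⌉ = 2180.
Burn-in layers = 6 × (88.3 + 9.96), so 589.56 s.
Regular layers = 2174 × (3.42 + 9.96) = 29088.12 s.
Sum: 589.56 + 29088.12 = 29677.68 s → 8.24 hours.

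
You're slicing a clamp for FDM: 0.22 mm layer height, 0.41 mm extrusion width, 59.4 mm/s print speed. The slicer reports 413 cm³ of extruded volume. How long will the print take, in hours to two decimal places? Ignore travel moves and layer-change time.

Line area = 0.22 × 0.41, so 0.0902 mm².
Toolpath length = 413 cm³ / 0.0902 mm² = 413000 / 0.0902 = 4578714 mm.
Extrusion time = 4578714 / 59.4, so 77082.7 s.
That's 77082.7 s → 21.41 hours.

21.41 hours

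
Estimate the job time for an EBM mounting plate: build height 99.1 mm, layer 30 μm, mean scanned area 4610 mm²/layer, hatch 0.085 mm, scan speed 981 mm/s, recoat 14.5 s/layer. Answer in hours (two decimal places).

64.05 hours

Number of layers: 99.1 / 0.03 → 3304 (rounded up).
Per-layer scan distance = 4610 / 0.085 = 54235.3 mm.
Beam time per layer = 54235.3 / 981, so 55.2857 s.
Time per layer = 55.2857 + 14.5, so 69.7857 s.
Total: 3304 × 69.7857 s = 230571.9528 s → 64.05 hours.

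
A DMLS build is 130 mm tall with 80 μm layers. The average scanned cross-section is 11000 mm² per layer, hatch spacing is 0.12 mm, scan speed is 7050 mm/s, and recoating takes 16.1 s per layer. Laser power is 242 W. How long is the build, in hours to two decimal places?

Layers = ⌈130/0.08⌉ = 1625.
Per-layer scan distance = 11000 / 0.12 = 91666.7 mm.
Per-layer scan time = 91666.7 / 7050, so 13.0024 s.
Per-layer time: 13.0024 + 16.1 → 29.1024 s.
Total: 1625 × 29.1024 s = 47291.4 s → 13.14 hours.

13.14 hours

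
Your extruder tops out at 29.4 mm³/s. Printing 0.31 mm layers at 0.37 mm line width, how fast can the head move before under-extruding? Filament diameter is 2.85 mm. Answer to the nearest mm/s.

256 mm/s

A = 0.31 × 0.37, so 0.1147 mm².
Max speed = 29.4 / 0.1147 = 256.32 ≈ 256 mm/s.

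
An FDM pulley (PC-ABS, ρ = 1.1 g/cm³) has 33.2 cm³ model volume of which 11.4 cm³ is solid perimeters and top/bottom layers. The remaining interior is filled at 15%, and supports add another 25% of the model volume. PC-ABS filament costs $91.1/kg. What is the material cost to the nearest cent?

Infill region = 33.2 − 11.4 = 21.8 cm³.
Infill volume = 0.15 × 21.8, so 3.27 cm³.
Support: 0.25 × 33.2 → 8.3 cm³.
Deposited volume = 11.4 + 3.27 + 8.3, so 22.97 cm³.
Mass = 22.97 × 1.1, so 25.267 g.
At $91.1/kg: 25.267/1000 × 91.1 = $2.30.

$2.30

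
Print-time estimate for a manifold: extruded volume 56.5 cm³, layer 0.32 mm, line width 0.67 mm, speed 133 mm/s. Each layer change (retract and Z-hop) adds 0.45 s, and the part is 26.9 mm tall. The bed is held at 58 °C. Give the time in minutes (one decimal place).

Line area: 0.32 × 0.67 → 0.2144 mm².
Toolpath length = 56.5 cm³ / 0.2144 mm² = 56500 / 0.2144 = 263526.1 mm.
Print-move time = 263526.1 / 133, so 1981.4 s.
Layers = ⌈26.9/0.32⌉ = 85.
Z-hop total: 85 × 0.45 → 38.25 s.
Altogether 1981.4 + 38.25 = 2019.65 s, i.e. 33.7 minutes.

33.7 minutes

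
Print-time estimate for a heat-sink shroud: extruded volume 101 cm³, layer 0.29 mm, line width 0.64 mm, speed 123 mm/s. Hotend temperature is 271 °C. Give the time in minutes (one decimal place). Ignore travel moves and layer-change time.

73.7 minutes

Line area: 0.29 × 0.64 → 0.1856 mm².
Path length: 101000 mm³ / 0.1856 mm² → 544181 mm.
Extrusion time: 544181 / 123 → 4424.2 s.
In the requested units: 4424.2 s = 73.7 minutes.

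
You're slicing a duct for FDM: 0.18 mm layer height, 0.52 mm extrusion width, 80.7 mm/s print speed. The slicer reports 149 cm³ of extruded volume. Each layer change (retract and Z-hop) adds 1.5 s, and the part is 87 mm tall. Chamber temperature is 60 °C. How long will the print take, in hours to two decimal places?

5.68 hours

Bead cross-section: 0.18 × 0.52 → 0.0936 mm².
Total extruded path = 149000/0.0936 = 1591880.3 mm.
Print-move time: 1591880.3 / 80.7 → 19725.9 s.
Layers = ⌈87/0.18⌉ = 484.
Z-hop total = 484 × 1.5, so 726 s.
Altogether 19725.9 + 726 = 20451.9 s, i.e. 5.68 hours.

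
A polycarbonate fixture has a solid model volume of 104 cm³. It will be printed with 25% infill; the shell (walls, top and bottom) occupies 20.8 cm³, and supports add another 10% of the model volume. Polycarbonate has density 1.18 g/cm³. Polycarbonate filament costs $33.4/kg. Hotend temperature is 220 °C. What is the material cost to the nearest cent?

Interior volume = 104 − 20.8 = 83.2 cm³.
Infill deposited = 0.25 × 83.2, so 20.8 cm³.
Support = 0.10 × 104, so 10.4 cm³.
Deposited volume = 20.8 + 20.8 + 10.4 = 52 cm³.
Mass = 52 × 1.18, so 61.36 g.
At $33.4/kg: 61.36/1000 × 33.4 = $2.05.

$2.05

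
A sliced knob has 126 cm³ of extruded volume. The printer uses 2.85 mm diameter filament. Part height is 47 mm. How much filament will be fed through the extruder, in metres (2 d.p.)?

19.75 m

A = π r² = π × 1.425² = 6.3794 mm².
L = 126000 mm³ / 6.3794 mm² = 19751.07 mm, i.e. 19.75 m.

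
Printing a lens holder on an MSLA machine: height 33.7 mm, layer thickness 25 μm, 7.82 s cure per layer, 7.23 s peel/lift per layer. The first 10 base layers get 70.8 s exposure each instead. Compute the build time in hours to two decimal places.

5.81 hours

Layer count = ceil(33.7 / 0.025) = 1348.
Base layers = 10 × (70.8 + 7.23), so 780.3 s.
Remaining layers = 1338 × (7.82 + 7.23), so 20136.9 s.
Sum: 780.3 + 20136.9 = 20917.2 s → 5.81 hours.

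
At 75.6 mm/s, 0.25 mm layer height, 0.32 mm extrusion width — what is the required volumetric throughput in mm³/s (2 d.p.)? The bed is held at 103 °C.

A = 0.25 × 0.32, so 0.08 mm².
Q = v·A = 75.6 × 0.08 = 6.05 mm³/s.

6.05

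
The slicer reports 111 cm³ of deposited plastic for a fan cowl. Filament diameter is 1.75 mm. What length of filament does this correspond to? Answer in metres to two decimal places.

A = π r² = π × 0.875² = 2.4053 mm².
L = 111000 mm³ / 2.4053 mm² = 46148.09 mm, i.e. 46.15 m.

46.15 m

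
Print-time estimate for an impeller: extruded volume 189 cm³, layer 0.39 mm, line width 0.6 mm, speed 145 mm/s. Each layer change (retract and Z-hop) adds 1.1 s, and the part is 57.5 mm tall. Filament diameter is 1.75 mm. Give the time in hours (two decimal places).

Line area = 0.39 × 0.6, so 0.234 mm².
Toolpath length = 189 cm³ / 0.234 mm² = 189000 / 0.234 = 807692.3 mm.
Print-move time = 807692.3 / 145 = 5570.3 s.
Layers = ⌈57.5/0.39⌉ = 148.
Z-hop total = 148 × 1.1 = 162.8 s.
Total = 5570.3 + 162.8 = 5733.1 s = 1.59 hours.

1.59 hours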